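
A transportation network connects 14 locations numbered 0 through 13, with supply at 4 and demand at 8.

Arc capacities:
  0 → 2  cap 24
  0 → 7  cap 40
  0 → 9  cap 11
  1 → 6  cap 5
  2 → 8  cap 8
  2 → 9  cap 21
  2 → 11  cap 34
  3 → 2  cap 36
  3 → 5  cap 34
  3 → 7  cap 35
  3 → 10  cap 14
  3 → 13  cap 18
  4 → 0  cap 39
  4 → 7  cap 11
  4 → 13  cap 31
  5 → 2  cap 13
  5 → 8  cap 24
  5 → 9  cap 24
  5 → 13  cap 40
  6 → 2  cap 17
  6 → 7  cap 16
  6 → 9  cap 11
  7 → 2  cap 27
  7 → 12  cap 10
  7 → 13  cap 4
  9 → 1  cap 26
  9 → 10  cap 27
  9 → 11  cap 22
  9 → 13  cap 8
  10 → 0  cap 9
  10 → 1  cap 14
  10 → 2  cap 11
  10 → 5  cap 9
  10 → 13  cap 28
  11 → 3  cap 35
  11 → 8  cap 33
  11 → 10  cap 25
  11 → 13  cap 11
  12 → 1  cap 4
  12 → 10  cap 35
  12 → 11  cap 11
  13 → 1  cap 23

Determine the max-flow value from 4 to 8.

Maximum flow value: 55

augment #1: 4→0→2→8 bottleneck 8, total now 8
augment #2: 4→0→2→11→8 bottleneck 16, total now 24
augment #3: 4→0→9→11→8 bottleneck 11, total now 35
augment #4: 4→7→2→11→8 bottleneck 6, total now 41
augment #5: 4→7→12→10→5→8 bottleneck 5, total now 46
augment #6: 4→0→7→12→10→5→8 bottleneck 4, total now 50
augment #7: 4→13→1→6→2→11→3→5→8 bottleneck 5, total now 55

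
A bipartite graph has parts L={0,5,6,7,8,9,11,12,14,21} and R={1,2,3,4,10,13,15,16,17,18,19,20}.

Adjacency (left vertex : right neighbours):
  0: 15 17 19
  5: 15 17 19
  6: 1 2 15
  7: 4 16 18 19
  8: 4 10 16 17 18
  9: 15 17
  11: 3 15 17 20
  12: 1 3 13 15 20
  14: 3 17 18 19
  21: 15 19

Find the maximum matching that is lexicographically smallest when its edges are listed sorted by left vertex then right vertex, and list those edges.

Lex-smallest maximum matching: {(0,15), (5,17), (6,1), (7,4), (8,10), (11,3), (12,13), (14,18), (21,19)}

|M| = 9 (so the lex-smallest maximum matching has 9 edges)
process left vertices in ascending order; for each, take the smallest-labelled available neighbour that still permits 9 edges overall, or leave it unmatched if none does
lex-smallest matching: {0-15, 5-17, 6-1, 7-4, 8-10, 11-3, 12-13, 14-18, 21-19}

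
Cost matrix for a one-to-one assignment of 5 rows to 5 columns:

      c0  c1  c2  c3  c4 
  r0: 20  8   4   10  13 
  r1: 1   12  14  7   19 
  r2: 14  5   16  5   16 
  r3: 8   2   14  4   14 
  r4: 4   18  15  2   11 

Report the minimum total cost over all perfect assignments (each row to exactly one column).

optimal assignment: row0→col2 (cost 4), row1→col0 (cost 1), row2→col3 (cost 5), row3→col1 (cost 2), row4→col4 (cost 11)
total = 4 + 1 + 5 + 2 + 11 = 23

Minimum assignment cost: 23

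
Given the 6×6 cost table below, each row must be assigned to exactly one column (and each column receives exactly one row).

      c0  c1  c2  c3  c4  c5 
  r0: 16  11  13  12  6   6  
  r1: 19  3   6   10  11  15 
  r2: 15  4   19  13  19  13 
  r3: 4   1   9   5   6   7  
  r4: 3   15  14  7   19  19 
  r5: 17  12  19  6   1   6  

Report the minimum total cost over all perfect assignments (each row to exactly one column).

Minimum assignment cost: 25

optimal assignment: row0→col5 (cost 6), row1→col2 (cost 6), row2→col1 (cost 4), row3→col3 (cost 5), row4→col0 (cost 3), row5→col4 (cost 1)
total = 6 + 6 + 4 + 5 + 3 + 1 = 25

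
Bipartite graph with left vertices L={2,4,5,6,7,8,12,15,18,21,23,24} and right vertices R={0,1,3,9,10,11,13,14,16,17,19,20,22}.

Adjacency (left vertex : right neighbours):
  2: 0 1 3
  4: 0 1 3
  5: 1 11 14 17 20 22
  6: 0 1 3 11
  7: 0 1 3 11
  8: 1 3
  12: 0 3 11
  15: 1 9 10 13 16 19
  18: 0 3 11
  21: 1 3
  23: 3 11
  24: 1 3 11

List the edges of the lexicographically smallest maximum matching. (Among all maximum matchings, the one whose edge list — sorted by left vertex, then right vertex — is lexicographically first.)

|M| = 6 (so the lex-smallest maximum matching has 6 edges)
process left vertices in ascending order; for each, take the smallest-labelled available neighbour that still permits 6 edges overall, or leave it unmatched if none does
lex-smallest matching: {2-0, 4-1, 5-14, 6-3, 7-11, 15-9}

Lex-smallest maximum matching: {(2,0), (4,1), (5,14), (6,3), (7,11), (15,9)}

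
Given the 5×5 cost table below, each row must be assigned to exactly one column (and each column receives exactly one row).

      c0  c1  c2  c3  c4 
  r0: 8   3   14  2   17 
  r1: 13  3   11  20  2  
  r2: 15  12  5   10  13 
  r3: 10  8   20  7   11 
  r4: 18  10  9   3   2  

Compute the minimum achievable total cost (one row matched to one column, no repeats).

optimal assignment: row0→col3 (cost 2), row1→col1 (cost 3), row2→col2 (cost 5), row3→col0 (cost 10), row4→col4 (cost 2)
total = 2 + 3 + 5 + 10 + 2 = 22

Minimum assignment cost: 22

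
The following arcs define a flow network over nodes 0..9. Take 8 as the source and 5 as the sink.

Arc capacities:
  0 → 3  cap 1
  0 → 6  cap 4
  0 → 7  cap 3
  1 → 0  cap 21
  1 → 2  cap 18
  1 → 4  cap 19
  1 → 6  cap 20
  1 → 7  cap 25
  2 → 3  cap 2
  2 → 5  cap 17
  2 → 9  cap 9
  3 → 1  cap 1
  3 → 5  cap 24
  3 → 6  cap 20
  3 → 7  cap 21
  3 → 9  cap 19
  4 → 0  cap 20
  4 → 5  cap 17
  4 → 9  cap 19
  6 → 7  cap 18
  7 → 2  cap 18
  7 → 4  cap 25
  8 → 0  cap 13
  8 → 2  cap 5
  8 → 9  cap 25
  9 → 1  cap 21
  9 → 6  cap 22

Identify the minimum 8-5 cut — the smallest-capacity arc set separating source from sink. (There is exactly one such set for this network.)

Min-cut arcs: {(0,3), (2,3), (2,5), (4,5)} (total capacity 37)

augment #1: 8→2→5 push 5
augment #2: 8→0→3→5 push 1
augment #3: 8→0→7→2→5 push 3
augment #4: 8→9→1→2→5 push 9
augment #5: 8→9→1→4→5 push 12
augment #6: 8→0→6→7→4→5 push 4
augment #7: 8→9→6→7→4→5 push 1
augment #8: 8→9→6→7→2→3→5 push 2
max flow = 37; residual-reachable set from 8 gives S-side
cut edges (S→T): {(0,3), (2,3), (2,5), (4,5)} total cap 37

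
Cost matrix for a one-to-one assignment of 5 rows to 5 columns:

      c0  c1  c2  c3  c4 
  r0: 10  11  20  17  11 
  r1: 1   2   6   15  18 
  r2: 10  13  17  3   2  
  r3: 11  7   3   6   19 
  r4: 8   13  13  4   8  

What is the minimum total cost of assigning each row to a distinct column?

Minimum assignment cost: 21

one of 2 optimal assignments: row0→col0 (cost 10), row1→col1 (cost 2), row2→col4 (cost 2), row3→col2 (cost 3), row4→col3 (cost 4)
total = 10 + 2 + 2 + 3 + 4 = 21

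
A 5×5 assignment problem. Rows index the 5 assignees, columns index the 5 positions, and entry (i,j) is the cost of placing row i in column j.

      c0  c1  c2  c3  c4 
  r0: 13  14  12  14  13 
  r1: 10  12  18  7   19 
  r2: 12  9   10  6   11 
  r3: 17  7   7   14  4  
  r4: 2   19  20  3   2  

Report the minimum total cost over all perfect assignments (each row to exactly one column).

optimal assignment: row0→col2 (cost 12), row1→col3 (cost 7), row2→col1 (cost 9), row3→col4 (cost 4), row4→col0 (cost 2)
total = 12 + 7 + 9 + 4 + 2 = 34

Minimum assignment cost: 34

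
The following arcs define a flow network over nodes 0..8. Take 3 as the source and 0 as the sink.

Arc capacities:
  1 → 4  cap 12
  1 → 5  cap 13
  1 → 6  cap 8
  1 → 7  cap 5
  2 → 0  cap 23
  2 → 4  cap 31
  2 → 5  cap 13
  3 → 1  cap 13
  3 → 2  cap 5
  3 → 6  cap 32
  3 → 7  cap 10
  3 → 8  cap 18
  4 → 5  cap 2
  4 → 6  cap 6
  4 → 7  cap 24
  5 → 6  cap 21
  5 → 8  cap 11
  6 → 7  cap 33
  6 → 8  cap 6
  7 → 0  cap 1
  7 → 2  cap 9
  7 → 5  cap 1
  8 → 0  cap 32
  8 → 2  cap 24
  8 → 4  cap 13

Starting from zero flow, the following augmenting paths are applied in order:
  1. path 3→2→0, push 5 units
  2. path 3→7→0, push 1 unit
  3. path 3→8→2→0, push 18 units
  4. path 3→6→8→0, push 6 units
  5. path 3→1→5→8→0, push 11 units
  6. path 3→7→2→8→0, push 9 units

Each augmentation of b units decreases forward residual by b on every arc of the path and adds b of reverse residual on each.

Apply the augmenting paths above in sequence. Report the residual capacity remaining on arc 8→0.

Residual capacity of (8,0): 6

after path 1 (3→2→0, push 5): res(8,0)=32
after path 2 (3→7→0, push 1): res(8,0)=32
after path 3 (3→8→2→0, push 18): res(8,0)=32
after path 4 (3→6→8→0, push 6): res(8,0)=26
after path 5 (3→1→5→8→0, push 11): res(8,0)=15
after path 6 (3→7→2→8→0, push 9): res(8,0)=6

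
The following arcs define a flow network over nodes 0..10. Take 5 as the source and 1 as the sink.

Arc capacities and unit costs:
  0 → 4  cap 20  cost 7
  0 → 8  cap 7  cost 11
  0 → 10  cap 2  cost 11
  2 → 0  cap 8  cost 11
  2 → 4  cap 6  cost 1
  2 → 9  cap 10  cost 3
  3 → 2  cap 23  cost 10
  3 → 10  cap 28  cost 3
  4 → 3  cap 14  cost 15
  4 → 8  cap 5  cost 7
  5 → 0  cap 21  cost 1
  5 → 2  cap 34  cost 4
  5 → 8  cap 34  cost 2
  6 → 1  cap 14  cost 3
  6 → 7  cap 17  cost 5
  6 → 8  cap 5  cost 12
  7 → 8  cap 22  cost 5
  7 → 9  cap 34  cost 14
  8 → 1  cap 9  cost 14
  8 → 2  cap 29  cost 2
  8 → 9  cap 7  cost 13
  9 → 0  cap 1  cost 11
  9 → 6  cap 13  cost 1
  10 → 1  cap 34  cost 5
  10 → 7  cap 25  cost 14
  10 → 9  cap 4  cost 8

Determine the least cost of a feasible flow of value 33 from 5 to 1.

Minimum cost for 33 units: 606

shortest-cost path #1: 5→2→9→6→1 push 10 @ unit cost 11 (adds 110)
shortest-cost path #2: 5→8→1 push 9 @ unit cost 16 (adds 144)
shortest-cost path #3: 5→0→10→1 push 2 @ unit cost 17 (adds 34)
shortest-cost path #4: 5→8→9→6→1 push 3 @ unit cost 19 (adds 57)
shortest-cost path #5: 5→2→4→3→10→1 push 6 @ unit cost 28 (adds 168)
shortest-cost path #6: 5→0→4→3→10→1 push 3 @ unit cost 31 (adds 93)
total cost = 606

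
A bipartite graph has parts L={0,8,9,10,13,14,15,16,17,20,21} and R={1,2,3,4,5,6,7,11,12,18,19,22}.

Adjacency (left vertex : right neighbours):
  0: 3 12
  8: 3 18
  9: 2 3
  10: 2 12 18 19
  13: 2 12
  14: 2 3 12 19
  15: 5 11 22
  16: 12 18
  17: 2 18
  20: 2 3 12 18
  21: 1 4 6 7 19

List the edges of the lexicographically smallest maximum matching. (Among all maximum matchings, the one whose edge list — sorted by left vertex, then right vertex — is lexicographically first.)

|M| = 7 (so the lex-smallest maximum matching has 7 edges)
process left vertices in ascending order; for each, take the smallest-labelled available neighbour that still permits 7 edges overall, or leave it unmatched if none does
lex-smallest matching: {0-3, 8-18, 9-2, 10-12, 14-19, 15-5, 21-1}

Lex-smallest maximum matching: {(0,3), (8,18), (9,2), (10,12), (14,19), (15,5), (21,1)}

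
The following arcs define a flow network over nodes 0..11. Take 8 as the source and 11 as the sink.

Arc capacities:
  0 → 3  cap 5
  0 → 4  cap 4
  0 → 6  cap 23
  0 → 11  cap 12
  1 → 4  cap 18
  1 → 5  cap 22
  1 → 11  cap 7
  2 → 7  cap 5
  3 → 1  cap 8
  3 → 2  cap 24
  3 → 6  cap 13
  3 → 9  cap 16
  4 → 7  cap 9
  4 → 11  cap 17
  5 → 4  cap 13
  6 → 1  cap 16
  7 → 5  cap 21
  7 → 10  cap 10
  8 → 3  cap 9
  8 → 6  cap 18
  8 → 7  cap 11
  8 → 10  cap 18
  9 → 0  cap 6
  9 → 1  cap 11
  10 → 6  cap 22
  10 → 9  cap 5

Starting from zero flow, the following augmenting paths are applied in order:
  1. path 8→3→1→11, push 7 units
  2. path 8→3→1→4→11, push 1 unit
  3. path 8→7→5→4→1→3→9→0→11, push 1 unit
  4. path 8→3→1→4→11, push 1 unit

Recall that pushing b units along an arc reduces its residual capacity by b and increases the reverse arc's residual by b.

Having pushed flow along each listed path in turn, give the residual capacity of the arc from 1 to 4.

Residual capacity of (1,4): 17

after path 1 (8→3→1→11, push 7): res(1,4)=18
after path 2 (8→3→1→4→11, push 1): res(1,4)=17
after path 3 (8→7→5→4→1→3→9→0→11, push 1): res(1,4)=18
after path 4 (8→3→1→4→11, push 1): res(1,4)=17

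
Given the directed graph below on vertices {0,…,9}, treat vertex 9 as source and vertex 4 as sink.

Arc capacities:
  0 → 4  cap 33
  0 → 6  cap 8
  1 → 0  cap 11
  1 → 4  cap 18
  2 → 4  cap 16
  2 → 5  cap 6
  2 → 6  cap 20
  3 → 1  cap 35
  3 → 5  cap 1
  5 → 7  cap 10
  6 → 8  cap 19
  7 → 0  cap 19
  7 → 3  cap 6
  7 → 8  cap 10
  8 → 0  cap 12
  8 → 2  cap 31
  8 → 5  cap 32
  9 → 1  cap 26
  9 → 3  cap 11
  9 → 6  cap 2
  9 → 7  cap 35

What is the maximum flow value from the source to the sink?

augment #1: 9→1→4 bottleneck 18, total now 18
augment #2: 9→1→0→4 bottleneck 8, total now 26
augment #3: 9→7→0→4 bottleneck 19, total now 45
augment #4: 9→3→1→0→4 bottleneck 3, total now 48
augment #5: 9→6→8→0→4 bottleneck 2, total now 50
augment #6: 9→7→8→0→4 bottleneck 1, total now 51
augment #7: 9→7→8→2→4 bottleneck 9, total now 60

Maximum flow value: 60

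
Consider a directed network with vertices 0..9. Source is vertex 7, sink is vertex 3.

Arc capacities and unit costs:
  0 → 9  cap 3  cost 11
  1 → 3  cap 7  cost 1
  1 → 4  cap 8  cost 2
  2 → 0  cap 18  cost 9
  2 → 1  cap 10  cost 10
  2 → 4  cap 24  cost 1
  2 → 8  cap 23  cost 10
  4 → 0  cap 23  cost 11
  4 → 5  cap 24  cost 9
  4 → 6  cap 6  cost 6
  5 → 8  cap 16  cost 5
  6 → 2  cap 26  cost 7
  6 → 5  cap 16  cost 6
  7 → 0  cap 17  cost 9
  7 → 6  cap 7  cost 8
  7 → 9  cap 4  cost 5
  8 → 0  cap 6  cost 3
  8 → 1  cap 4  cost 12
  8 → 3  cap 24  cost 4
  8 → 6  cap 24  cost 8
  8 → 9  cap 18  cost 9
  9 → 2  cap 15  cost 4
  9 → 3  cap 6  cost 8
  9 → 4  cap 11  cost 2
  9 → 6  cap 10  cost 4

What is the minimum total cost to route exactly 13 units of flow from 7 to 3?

shortest-cost path #1: 7→9→3 push 4 @ unit cost 13 (adds 52)
shortest-cost path #2: 7→6→5→8→3 push 7 @ unit cost 23 (adds 161)
shortest-cost path #3: 7→0→9→3 push 2 @ unit cost 28 (adds 56)
total cost = 269

Minimum cost for 13 units: 269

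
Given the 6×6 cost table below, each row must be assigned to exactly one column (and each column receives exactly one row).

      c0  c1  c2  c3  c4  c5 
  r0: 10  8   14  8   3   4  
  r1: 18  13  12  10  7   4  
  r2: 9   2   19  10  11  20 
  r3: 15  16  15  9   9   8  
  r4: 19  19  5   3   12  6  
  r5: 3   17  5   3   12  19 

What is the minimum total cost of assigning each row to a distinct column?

Minimum assignment cost: 26

optimal assignment: row0→col4 (cost 3), row1→col5 (cost 4), row2→col1 (cost 2), row3→col3 (cost 9), row4→col2 (cost 5), row5→col0 (cost 3)
total = 3 + 4 + 2 + 9 + 5 + 3 = 26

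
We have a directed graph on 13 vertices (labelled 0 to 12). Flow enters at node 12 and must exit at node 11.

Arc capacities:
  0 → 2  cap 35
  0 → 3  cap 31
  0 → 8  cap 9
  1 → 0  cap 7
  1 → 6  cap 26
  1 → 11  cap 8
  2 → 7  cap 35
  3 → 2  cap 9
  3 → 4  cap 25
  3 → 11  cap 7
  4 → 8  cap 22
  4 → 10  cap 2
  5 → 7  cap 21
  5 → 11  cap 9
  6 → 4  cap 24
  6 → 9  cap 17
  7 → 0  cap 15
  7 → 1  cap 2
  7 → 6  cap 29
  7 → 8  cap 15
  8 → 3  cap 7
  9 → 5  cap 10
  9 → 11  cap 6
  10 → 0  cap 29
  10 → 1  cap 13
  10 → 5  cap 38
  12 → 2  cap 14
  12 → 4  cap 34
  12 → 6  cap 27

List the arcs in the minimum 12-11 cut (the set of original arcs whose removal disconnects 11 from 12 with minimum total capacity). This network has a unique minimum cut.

Min-cut arcs: {(3,11), (4,10), (5,11), (7,1), (9,11)} (total capacity 26)

augment #1: 12→6→9→11 push 6
augment #2: 12→2→7→1→11 push 2
augment #3: 12→4→8→3→11 push 7
augment #4: 12→4→10→1→11 push 2
augment #5: 12→6→9→5→11 push 9
max flow = 26; residual-reachable set from 12 gives S-side
cut edges (S→T): {(3,11), (4,10), (5,11), (7,1), (9,11)} total cap 26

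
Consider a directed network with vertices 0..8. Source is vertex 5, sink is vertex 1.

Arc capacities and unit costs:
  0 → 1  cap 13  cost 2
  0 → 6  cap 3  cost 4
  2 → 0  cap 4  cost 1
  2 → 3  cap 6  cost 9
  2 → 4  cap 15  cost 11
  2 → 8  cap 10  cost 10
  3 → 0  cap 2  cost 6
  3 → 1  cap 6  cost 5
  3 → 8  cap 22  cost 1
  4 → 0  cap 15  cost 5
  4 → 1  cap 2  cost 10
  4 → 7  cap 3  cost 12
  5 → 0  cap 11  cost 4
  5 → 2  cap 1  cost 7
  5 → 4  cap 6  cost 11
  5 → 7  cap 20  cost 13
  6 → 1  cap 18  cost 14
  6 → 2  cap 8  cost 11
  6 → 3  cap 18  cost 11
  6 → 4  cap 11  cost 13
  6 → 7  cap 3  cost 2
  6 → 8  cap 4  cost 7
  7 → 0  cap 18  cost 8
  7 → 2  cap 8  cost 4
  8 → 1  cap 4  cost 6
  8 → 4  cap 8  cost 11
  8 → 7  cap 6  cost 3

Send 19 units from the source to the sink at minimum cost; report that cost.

shortest-cost path #1: 5→0→1 push 11 @ unit cost 6 (adds 66)
shortest-cost path #2: 5→2→0→1 push 1 @ unit cost 10 (adds 10)
shortest-cost path #3: 5→4→0→1 push 1 @ unit cost 18 (adds 18)
shortest-cost path #4: 5→4→1 push 2 @ unit cost 21 (adds 42)
shortest-cost path #5: 5→4→0→2→3→1 push 1 @ unit cost 29 (adds 29)
shortest-cost path #6: 5→7→2→3→1 push 3 @ unit cost 31 (adds 93)
total cost = 258

Minimum cost for 19 units: 258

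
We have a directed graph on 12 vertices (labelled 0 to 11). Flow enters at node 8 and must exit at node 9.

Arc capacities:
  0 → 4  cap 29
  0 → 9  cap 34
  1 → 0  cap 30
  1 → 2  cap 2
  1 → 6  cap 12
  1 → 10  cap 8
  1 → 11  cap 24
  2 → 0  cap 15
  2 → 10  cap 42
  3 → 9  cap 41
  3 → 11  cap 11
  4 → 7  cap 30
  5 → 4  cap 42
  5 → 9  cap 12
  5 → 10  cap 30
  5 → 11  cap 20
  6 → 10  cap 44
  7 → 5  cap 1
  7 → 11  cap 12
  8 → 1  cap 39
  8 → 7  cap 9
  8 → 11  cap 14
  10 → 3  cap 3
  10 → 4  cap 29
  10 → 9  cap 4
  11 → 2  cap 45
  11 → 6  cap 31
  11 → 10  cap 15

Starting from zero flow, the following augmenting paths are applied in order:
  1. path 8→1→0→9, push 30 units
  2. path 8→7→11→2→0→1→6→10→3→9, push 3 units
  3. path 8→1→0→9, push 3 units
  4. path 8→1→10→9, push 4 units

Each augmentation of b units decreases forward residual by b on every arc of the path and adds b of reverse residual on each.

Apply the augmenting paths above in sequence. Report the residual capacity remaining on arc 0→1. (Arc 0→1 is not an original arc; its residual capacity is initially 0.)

Residual capacity of (0,1): 30

after path 1 (8→1→0→9, push 30): res(0,1)=30
after path 2 (8→7→11→2→0→1→6→10→3→9, push 3): res(0,1)=27
after path 3 (8→1→0→9, push 3): res(0,1)=30
after path 4 (8→1→10→9, push 4): res(0,1)=30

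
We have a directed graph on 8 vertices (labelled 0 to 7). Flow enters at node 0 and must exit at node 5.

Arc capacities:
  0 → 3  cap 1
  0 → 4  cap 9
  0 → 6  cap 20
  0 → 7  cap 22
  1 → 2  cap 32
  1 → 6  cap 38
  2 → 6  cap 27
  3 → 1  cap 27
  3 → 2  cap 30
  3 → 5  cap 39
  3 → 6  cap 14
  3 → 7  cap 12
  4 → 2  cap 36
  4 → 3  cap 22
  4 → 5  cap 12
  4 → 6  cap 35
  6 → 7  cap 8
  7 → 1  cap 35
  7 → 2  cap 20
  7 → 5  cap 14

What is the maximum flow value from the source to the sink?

Maximum flow value: 24

augment #1: 0→3→5 bottleneck 1, total now 1
augment #2: 0→4→5 bottleneck 9, total now 10
augment #3: 0→7→5 bottleneck 14, total now 24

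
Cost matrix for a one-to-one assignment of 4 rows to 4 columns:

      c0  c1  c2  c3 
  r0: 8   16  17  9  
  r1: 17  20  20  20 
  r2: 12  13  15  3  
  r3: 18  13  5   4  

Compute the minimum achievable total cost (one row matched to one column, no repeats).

Minimum assignment cost: 36

optimal assignment: row0→col0 (cost 8), row1→col1 (cost 20), row2→col3 (cost 3), row3→col2 (cost 5)
total = 8 + 20 + 3 + 5 = 36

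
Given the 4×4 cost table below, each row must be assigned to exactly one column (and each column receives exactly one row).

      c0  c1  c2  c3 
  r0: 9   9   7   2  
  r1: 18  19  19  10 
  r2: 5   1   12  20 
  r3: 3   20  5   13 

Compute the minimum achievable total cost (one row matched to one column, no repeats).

Minimum assignment cost: 21

optimal assignment: row0→col2 (cost 7), row1→col3 (cost 10), row2→col1 (cost 1), row3→col0 (cost 3)
total = 7 + 10 + 1 + 3 = 21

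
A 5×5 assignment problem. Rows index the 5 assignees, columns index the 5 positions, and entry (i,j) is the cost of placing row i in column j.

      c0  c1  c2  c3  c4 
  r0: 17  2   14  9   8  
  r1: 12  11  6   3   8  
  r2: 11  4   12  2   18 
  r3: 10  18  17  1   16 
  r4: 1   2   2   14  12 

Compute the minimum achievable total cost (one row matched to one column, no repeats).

optimal assignment: row0→col4 (cost 8), row1→col2 (cost 6), row2→col1 (cost 4), row3→col3 (cost 1), row4→col0 (cost 1)
total = 8 + 6 + 4 + 1 + 1 = 20

Minimum assignment cost: 20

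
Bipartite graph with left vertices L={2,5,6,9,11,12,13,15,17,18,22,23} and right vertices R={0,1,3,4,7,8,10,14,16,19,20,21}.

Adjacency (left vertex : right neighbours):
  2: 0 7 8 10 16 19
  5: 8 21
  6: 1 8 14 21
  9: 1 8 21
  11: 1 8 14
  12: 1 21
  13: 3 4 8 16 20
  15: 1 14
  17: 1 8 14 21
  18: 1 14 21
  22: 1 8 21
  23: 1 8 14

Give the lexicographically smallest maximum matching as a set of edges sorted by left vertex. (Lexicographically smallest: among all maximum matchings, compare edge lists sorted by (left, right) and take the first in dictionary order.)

Lex-smallest maximum matching: {(2,0), (5,8), (6,1), (9,21), (11,14), (13,3)}

|M| = 6 (so the lex-smallest maximum matching has 6 edges)
process left vertices in ascending order; for each, take the smallest-labelled available neighbour that still permits 6 edges overall, or leave it unmatched if none does
lex-smallest matching: {2-0, 5-8, 6-1, 9-21, 11-14, 13-3}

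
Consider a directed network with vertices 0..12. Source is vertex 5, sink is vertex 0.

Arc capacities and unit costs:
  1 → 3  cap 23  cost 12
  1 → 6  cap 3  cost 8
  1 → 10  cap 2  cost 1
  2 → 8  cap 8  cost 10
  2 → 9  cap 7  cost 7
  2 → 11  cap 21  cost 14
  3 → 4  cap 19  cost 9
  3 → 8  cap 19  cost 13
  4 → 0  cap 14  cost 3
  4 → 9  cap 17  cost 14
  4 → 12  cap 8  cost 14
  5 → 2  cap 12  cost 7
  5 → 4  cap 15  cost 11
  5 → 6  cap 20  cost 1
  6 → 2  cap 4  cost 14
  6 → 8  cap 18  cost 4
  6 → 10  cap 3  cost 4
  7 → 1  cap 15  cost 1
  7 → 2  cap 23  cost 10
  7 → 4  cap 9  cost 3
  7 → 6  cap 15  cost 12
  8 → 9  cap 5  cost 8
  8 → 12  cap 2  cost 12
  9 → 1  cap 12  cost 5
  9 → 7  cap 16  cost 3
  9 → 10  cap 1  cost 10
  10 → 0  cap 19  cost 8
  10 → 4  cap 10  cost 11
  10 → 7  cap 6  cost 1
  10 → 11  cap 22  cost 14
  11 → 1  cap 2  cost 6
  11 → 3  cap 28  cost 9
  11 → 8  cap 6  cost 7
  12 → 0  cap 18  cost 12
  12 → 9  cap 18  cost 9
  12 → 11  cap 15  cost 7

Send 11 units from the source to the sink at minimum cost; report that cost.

shortest-cost path #1: 5→6→10→7→4→0 push 3 @ unit cost 12 (adds 36)
shortest-cost path #2: 5→4→0 push 8 @ unit cost 14 (adds 112)
total cost = 148

Minimum cost for 11 units: 148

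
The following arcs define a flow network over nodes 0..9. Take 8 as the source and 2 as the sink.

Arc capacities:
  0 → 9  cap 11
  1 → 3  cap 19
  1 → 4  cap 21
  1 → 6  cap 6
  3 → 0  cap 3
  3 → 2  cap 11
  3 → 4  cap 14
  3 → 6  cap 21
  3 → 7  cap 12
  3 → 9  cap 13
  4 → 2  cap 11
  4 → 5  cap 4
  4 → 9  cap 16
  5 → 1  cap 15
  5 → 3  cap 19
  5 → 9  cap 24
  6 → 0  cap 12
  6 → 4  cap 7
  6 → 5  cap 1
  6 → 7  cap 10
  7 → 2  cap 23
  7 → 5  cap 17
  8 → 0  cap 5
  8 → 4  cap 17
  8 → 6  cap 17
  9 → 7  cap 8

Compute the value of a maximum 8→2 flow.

Maximum flow value: 34

augment #1: 8→4→2 bottleneck 11, total now 11
augment #2: 8→6→7→2 bottleneck 10, total now 21
augment #3: 8→0→9→7→2 bottleneck 5, total now 26
augment #4: 8→4→5→3→2 bottleneck 4, total now 30
augment #5: 8→4→9→7→2 bottleneck 2, total now 32
augment #6: 8→6→5→3→2 bottleneck 1, total now 33
augment #7: 8→6→0→9→7→2 bottleneck 1, total now 34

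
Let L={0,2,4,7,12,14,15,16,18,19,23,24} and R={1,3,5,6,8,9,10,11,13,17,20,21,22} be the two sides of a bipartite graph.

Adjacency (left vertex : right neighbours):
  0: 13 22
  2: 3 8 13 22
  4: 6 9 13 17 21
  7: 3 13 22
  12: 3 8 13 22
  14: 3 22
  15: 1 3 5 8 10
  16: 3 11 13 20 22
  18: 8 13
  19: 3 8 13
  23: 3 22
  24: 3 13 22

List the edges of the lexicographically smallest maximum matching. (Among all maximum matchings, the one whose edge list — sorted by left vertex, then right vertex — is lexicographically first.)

|M| = 7 (so the lex-smallest maximum matching has 7 edges)
process left vertices in ascending order; for each, take the smallest-labelled available neighbour that still permits 7 edges overall, or leave it unmatched if none does
lex-smallest matching: {0-13, 2-3, 4-6, 7-22, 12-8, 15-1, 16-11}

Lex-smallest maximum matching: {(0,13), (2,3), (4,6), (7,22), (12,8), (15,1), (16,11)}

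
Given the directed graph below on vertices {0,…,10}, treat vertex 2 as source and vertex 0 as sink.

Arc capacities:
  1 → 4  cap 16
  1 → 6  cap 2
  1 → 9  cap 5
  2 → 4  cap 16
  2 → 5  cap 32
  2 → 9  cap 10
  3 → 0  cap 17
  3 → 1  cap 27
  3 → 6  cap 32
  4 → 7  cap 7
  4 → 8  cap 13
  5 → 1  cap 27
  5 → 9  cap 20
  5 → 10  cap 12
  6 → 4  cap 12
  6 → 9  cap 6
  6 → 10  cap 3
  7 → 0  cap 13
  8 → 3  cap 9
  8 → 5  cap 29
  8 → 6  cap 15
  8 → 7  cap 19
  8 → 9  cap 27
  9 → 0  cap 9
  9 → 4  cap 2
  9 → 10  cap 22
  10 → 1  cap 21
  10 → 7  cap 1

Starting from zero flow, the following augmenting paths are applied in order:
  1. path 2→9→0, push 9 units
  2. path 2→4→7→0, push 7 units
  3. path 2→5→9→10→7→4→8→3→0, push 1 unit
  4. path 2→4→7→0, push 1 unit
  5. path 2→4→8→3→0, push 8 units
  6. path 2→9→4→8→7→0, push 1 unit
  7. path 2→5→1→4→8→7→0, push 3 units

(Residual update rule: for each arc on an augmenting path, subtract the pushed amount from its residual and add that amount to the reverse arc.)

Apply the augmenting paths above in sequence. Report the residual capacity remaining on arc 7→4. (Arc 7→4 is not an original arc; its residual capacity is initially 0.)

after path 1 (2→9→0, push 9): res(7,4)=0
after path 2 (2→4→7→0, push 7): res(7,4)=7
after path 3 (2→5→9→10→7→4→8→3→0, push 1): res(7,4)=6
after path 4 (2→4→7→0, push 1): res(7,4)=7
after path 5 (2→4→8→3→0, push 8): res(7,4)=7
after path 6 (2→9→4→8→7→0, push 1): res(7,4)=7
after path 7 (2→5→1→4→8→7→0, push 3): res(7,4)=7

Residual capacity of (7,4): 7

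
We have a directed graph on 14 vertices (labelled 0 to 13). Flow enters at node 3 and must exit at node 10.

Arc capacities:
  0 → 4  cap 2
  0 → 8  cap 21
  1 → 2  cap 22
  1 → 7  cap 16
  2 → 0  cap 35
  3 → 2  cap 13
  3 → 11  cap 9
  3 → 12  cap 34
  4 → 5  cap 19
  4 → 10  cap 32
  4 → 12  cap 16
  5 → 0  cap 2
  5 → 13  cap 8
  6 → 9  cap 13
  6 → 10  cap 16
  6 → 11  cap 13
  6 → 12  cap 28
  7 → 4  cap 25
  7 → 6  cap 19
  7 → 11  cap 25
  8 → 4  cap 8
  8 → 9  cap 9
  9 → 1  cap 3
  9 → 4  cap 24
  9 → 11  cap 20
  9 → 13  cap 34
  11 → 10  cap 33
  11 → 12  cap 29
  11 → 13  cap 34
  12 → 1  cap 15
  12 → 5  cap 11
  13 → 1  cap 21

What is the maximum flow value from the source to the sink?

augment #1: 3→11→10 bottleneck 9, total now 9
augment #2: 3→2→0→4→10 bottleneck 2, total now 11
augment #3: 3→2→0→8→4→10 bottleneck 8, total now 19
augment #4: 3→12→1→7→4→10 bottleneck 15, total now 34
augment #5: 3→2→0→8→9→4→10 bottleneck 3, total now 37
augment #6: 3→12→5→0→8→9→4→10 bottleneck 2, total now 39
augment #7: 3→12→5→13→1→7→4→10 bottleneck 1, total now 40
augment #8: 3→12→5→13→1→2→0→8→9→4→10 bottleneck 1, total now 41
augment #9: 3→12→5→13→1→2→0→8→9→11→10 bottleneck 3, total now 44

Maximum flow value: 44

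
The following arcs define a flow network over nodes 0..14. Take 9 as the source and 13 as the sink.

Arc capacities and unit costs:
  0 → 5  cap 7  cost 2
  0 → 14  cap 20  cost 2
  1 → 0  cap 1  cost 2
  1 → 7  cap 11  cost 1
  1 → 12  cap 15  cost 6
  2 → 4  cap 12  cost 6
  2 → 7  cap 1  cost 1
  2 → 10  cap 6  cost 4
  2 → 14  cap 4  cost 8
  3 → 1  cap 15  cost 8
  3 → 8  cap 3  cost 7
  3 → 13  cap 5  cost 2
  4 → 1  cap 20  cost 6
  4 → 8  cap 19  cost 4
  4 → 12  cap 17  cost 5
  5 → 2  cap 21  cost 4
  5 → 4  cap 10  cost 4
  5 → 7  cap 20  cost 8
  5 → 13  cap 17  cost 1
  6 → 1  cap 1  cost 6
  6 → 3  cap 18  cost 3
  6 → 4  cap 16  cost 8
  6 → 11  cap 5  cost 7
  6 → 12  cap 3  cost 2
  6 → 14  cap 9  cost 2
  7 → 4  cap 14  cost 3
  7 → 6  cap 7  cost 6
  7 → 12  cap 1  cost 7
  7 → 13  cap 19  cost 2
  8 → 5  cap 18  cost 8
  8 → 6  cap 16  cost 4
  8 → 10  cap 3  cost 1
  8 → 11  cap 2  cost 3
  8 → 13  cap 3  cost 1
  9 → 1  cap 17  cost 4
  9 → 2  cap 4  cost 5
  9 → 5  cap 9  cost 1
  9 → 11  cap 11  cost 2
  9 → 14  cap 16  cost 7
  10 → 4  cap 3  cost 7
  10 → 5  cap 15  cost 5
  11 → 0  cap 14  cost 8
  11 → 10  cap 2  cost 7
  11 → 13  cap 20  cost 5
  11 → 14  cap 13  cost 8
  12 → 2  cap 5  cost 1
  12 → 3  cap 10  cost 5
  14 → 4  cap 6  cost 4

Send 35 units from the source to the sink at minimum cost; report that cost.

Minimum cost for 35 units: 219

shortest-cost path #1: 9→5→13 push 9 @ unit cost 2 (adds 18)
shortest-cost path #2: 9→11→13 push 11 @ unit cost 7 (adds 77)
shortest-cost path #3: 9→1→7→13 push 11 @ unit cost 7 (adds 77)
shortest-cost path #4: 9→2→7→13 push 1 @ unit cost 8 (adds 8)
shortest-cost path #5: 9→1→0→5→13 push 1 @ unit cost 9 (adds 9)
shortest-cost path #6: 9→2→10→5→13 push 2 @ unit cost 15 (adds 30)
total cost = 219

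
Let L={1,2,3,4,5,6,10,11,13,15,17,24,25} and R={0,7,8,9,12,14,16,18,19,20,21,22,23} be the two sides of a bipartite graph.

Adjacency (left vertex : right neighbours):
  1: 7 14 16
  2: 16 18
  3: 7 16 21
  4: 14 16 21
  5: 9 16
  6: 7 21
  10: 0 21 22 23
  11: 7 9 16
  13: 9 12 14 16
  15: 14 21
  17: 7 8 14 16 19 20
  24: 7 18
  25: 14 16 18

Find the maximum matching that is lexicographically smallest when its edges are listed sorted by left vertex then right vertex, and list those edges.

|M| = 9 (so the lex-smallest maximum matching has 9 edges)
process left vertices in ascending order; for each, take the smallest-labelled available neighbour that still permits 9 edges overall, or leave it unmatched if none does
lex-smallest matching: {1-7, 2-16, 3-21, 4-14, 5-9, 10-0, 13-12, 17-8, 24-18}

Lex-smallest maximum matching: {(1,7), (2,16), (3,21), (4,14), (5,9), (10,0), (13,12), (17,8), (24,18)}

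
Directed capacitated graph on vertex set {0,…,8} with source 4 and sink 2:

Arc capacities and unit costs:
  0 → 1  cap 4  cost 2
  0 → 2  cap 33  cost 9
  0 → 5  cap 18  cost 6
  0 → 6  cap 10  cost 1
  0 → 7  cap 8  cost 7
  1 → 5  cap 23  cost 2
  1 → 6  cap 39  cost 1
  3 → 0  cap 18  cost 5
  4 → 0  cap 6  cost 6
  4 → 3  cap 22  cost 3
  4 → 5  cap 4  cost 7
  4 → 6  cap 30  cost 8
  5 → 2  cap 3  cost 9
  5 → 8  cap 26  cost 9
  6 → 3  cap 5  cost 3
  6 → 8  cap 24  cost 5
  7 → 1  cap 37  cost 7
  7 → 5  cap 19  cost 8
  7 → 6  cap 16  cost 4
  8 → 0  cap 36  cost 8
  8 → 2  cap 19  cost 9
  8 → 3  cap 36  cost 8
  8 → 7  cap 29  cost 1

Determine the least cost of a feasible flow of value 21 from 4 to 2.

Minimum cost for 21 units: 342

shortest-cost path #1: 4→0→2 push 6 @ unit cost 15 (adds 90)
shortest-cost path #2: 4→5→2 push 3 @ unit cost 16 (adds 48)
shortest-cost path #3: 4→3→0→2 push 12 @ unit cost 17 (adds 204)
total cost = 342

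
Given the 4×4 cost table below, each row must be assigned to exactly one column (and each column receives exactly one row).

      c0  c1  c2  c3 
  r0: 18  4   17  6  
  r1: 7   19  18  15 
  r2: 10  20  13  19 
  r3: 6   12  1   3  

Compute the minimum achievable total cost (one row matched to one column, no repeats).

optimal assignment: row0→col1 (cost 4), row1→col0 (cost 7), row2→col2 (cost 13), row3→col3 (cost 3)
total = 4 + 7 + 13 + 3 = 27

Minimum assignment cost: 27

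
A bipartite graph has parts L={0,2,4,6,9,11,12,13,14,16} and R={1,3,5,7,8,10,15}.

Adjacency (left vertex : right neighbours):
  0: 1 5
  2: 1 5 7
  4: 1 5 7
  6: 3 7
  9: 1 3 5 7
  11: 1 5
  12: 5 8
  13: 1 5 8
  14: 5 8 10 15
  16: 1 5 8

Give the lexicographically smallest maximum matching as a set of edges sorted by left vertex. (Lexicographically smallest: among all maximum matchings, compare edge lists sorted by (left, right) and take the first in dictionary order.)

Lex-smallest maximum matching: {(0,1), (2,5), (4,7), (6,3), (12,8), (14,10)}

|M| = 6 (so the lex-smallest maximum matching has 6 edges)
process left vertices in ascending order; for each, take the smallest-labelled available neighbour that still permits 6 edges overall, or leave it unmatched if none does
lex-smallest matching: {0-1, 2-5, 4-7, 6-3, 12-8, 14-10}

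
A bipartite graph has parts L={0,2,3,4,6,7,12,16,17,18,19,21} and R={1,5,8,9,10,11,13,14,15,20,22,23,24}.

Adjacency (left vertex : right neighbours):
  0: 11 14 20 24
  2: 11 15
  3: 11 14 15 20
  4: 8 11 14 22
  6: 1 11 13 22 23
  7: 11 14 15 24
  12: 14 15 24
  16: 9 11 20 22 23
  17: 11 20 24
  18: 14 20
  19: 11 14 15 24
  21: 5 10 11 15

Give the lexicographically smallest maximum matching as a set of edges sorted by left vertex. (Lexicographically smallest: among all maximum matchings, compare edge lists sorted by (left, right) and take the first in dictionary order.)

Lex-smallest maximum matching: {(0,11), (2,15), (3,14), (4,8), (6,1), (7,24), (16,9), (17,20), (21,5)}

|M| = 9 (so the lex-smallest maximum matching has 9 edges)
process left vertices in ascending order; for each, take the smallest-labelled available neighbour that still permits 9 edges overall, or leave it unmatched if none does
lex-smallest matching: {0-11, 2-15, 3-14, 4-8, 6-1, 7-24, 16-9, 17-20, 21-5}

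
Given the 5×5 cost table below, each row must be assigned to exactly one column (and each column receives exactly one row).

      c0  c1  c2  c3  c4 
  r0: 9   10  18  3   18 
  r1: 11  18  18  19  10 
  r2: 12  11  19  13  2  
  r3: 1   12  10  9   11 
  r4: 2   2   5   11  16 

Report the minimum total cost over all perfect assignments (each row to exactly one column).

Minimum assignment cost: 26

optimal assignment: row0→col3 (cost 3), row1→col2 (cost 18), row2→col4 (cost 2), row3→col0 (cost 1), row4→col1 (cost 2)
total = 3 + 18 + 2 + 1 + 2 = 26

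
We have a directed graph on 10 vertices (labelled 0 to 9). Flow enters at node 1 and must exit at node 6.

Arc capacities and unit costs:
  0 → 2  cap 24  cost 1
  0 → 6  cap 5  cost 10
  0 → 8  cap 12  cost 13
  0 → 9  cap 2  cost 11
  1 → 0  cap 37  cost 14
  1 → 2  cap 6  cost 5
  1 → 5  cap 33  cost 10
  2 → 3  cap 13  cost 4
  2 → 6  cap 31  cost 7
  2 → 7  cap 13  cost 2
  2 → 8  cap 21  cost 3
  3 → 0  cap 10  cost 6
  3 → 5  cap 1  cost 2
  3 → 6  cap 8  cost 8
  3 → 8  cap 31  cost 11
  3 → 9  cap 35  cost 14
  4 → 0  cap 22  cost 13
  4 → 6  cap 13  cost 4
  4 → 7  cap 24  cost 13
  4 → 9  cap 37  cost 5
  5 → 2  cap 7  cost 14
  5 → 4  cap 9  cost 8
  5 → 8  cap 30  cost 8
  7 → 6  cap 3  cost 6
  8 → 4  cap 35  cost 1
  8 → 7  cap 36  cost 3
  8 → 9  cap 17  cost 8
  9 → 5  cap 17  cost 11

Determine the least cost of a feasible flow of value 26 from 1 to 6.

Minimum cost for 26 units: 512

shortest-cost path #1: 1→2→6 push 6 @ unit cost 12 (adds 72)
shortest-cost path #2: 1→0→2→6 push 20 @ unit cost 22 (adds 440)
total cost = 512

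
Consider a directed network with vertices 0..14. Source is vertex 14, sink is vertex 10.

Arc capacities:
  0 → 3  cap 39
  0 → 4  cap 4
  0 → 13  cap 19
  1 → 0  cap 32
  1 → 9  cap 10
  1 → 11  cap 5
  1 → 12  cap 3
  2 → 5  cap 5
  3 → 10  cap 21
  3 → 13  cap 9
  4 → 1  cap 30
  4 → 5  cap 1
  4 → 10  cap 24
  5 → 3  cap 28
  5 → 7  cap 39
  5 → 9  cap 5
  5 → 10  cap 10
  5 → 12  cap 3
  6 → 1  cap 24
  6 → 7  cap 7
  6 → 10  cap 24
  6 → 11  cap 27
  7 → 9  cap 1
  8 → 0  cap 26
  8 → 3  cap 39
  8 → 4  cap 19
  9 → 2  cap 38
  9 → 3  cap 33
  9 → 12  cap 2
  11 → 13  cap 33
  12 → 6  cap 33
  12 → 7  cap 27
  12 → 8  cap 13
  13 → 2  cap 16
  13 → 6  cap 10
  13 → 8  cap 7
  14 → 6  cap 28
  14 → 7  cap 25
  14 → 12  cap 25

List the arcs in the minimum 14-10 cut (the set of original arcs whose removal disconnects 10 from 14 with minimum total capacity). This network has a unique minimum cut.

augment #1: 14→6→10 push 24
augment #2: 14→7→9→3→10 push 1
augment #3: 14→12→8→3→10 push 13
augment #4: 14→6→1→0→3→10 push 4
augment #5: 14→12→6→1→0→3→10 push 3
augment #6: 14→12→6→1→0→4→10 push 4
augment #7: 14→12→6→1→9→2→5→10 push 5
max flow = 54; residual-reachable set from 14 gives S-side
cut edges (S→T): {(7,9), (14,6), (14,12)} total cap 54

Min-cut arcs: {(7,9), (14,6), (14,12)} (total capacity 54)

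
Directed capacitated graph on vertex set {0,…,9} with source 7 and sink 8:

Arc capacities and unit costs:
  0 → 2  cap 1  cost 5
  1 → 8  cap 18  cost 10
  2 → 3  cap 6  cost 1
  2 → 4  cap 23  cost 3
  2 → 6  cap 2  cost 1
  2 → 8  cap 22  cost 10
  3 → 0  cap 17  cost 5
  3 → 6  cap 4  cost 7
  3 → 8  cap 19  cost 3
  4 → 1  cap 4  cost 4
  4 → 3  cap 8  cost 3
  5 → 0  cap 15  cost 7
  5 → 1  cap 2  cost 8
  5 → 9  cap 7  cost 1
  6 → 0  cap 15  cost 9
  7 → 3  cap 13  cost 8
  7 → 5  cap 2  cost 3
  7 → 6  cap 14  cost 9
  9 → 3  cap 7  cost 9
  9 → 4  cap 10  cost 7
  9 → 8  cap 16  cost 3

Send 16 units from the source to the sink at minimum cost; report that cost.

Minimum cost for 16 units: 184

shortest-cost path #1: 7→5→9→8 push 2 @ unit cost 7 (adds 14)
shortest-cost path #2: 7→3→8 push 13 @ unit cost 11 (adds 143)
shortest-cost path #3: 7→6→0→2→3→8 push 1 @ unit cost 27 (adds 27)
total cost = 184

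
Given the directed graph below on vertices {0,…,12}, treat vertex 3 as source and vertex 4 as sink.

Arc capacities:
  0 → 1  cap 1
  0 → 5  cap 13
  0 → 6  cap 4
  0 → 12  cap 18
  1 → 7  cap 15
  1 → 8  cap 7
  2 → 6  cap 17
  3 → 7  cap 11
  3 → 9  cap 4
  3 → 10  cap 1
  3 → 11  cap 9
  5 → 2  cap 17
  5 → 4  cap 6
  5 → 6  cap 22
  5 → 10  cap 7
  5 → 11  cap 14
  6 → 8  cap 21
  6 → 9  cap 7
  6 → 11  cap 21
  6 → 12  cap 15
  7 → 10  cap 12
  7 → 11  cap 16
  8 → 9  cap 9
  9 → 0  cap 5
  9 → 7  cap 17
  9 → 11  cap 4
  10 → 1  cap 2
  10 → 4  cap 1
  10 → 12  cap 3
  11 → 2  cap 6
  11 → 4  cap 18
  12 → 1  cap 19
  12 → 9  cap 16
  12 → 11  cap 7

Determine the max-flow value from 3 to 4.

augment #1: 3→10→4 bottleneck 1, total now 1
augment #2: 3→11→4 bottleneck 9, total now 10
augment #3: 3→7→11→4 bottleneck 9, total now 19
augment #4: 3→9→0→5→4 bottleneck 4, total now 23
augment #5: 3→7→10→12→9→0→5→4 bottleneck 1, total now 24

Maximum flow value: 24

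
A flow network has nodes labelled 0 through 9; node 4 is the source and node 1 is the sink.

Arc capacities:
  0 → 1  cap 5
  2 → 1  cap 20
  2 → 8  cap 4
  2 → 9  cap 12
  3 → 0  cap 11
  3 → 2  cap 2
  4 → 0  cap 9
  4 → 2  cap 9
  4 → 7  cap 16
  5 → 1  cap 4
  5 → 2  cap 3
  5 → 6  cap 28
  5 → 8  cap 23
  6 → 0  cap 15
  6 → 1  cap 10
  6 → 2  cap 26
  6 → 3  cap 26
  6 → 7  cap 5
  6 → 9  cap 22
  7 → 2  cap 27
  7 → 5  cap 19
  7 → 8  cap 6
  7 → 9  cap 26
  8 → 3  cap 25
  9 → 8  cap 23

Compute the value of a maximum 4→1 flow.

Maximum flow value: 30

augment #1: 4→0→1 bottleneck 5, total now 5
augment #2: 4→2→1 bottleneck 9, total now 14
augment #3: 4→7→2→1 bottleneck 11, total now 25
augment #4: 4→7→5→1 bottleneck 4, total now 29
augment #5: 4→7→5→6→1 bottleneck 1, total now 30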